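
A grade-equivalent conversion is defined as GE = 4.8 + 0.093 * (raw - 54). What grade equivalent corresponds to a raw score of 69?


raw - median = 69 - 54 = 15
slope * diff = 0.093 * 15 = 1.395
GE = 4.8 + 1.395
GE = 6.195

6.195


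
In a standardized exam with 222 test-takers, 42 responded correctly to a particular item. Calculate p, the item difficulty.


Item difficulty p = number correct / total examinees
p = 42 / 222
p = 0.1892

0.1892


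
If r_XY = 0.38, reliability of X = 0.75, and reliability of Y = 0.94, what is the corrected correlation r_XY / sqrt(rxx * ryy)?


r_corrected = rxy / sqrt(rxx * ryy)
= 0.38 / sqrt(0.75 * 0.94)
= 0.38 / sqrt(0.705)
= 0.38 / 0.839643
r_corrected = 0.4526

0.4526


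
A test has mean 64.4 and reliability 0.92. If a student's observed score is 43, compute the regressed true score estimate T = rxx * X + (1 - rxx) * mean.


T_est = rxx * X + (1 - rxx) * mean
T_est = 0.92 * 43 + 0.08 * 64.4
T_est = 39.56 + 5.152
T_est = 44.712

44.712


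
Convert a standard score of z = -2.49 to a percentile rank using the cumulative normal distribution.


CDF(z) = 0.5 * (1 + erf(z/sqrt(2)))
erf(-1.7607) = -0.9872
CDF = 0.0064
Percentile rank = 0.0064 * 100 = 0.64

0.64


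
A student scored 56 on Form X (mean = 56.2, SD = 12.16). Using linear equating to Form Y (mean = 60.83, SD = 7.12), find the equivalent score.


slope = SD_Y / SD_X = 7.12 / 12.16 ~ 0.5855
intercept = mean_Y - slope * mean_X = 60.83 - (7.12 / 12.16) * 56.2 ~ 27.9234
Y = slope * X + intercept. To avoid rounding drift from the rounded slope/intercept, evaluate the equivalent form Y = mean_Y + SD_Y * (X - mean_X) / SD_X at full precision:
Y = 60.83 + 7.12 * (56 - 56.2) / 12.16
Y = 60.83 - 7.12 * 0.2 / 12.16
Y = 60.83 - 1.424 / 12.16
Y = 60.83 - 0.1171
Y = 60.7129

60.7129


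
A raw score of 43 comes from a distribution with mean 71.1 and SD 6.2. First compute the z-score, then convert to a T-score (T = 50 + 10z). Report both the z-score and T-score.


z = (X - mean) / SD = (43 - 71.1) / 6.2
z = -28.1 / 6.2
z = -4.5323
T-score = T = 50 + 10z
Carry z at full precision (z = -28.1 / 6.2) into the conversion:
T-score = 50 + 10 * (-28.1 / 6.2) = 50 + -281 / 6.2
T-score = 50 + -45.3226
T-score = 4.6774

4.6774


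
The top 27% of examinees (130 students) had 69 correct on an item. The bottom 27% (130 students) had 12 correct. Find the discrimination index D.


p_upper = 69/130 = 0.5308
p_lower = 12/130 = 0.0923
D = 0.5308 - 0.0923 = 0.4385

0.4385


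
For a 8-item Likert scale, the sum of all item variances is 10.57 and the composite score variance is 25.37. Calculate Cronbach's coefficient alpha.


alpha = (k/(k-1)) * (1 - sum(si^2)/s_total^2)
= (8/7) * (1 - 10.57/25.37)
alpha = 0.6667

0.6667


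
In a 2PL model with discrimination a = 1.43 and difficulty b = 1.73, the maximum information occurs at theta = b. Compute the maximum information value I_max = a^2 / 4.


For 2PL, max info at theta = b = 1.73
I_max = a^2 / 4 = 1.43^2 / 4
= 2.0449 / 4
I_max = 0.5112

0.5112


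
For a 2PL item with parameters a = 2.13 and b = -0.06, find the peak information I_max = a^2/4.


For 2PL, max info at theta = b = -0.06
I_max = a^2 / 4 = 2.13^2 / 4
= 4.5369 / 4
I_max = 1.1342

1.1342


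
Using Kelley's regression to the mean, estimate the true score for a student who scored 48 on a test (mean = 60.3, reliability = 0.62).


T_est = rxx * X + (1 - rxx) * mean
T_est = 0.62 * 48 + 0.38 * 60.3
T_est = 29.76 + 22.914
T_est = 52.674

52.674


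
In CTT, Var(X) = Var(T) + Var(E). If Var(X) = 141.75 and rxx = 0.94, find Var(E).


var_true = rxx * var_obs = 0.94 * 141.75 = 133.245
var_error = var_obs - var_true
var_error = 141.75 - 133.245
var_error = 8.505

8.505


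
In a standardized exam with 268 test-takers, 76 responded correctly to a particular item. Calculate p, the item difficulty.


Item difficulty p = number correct / total examinees
p = 76 / 268
p = 0.2836

0.2836


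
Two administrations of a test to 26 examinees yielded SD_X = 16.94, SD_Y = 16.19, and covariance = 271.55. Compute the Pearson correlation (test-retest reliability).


r = cov(X,Y) / (SD_X * SD_Y)
r = 271.55 / (16.94 * 16.19)
r = 271.55 / 274.2586
r = 0.9901

0.9901


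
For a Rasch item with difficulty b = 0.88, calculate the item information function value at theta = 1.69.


P = 1/(1+exp(-(1.69-0.88))) = 0.6921
I = P*(1-P) = 0.6921 * 0.3079
I = 0.2131

0.2131


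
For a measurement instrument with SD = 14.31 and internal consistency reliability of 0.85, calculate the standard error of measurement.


SEM = SD * sqrt(1 - rxx)
SEM = 14.31 * sqrt(1 - 0.85)
SEM = 14.31 * sqrt(0.15) = 14.31 * 0.387298
SEM = 5.5422

5.5422


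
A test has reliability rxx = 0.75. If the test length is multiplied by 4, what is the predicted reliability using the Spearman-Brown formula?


r_new = (n * rxx) / (1 + (n-1) * rxx)
r_new = (4 * 0.75) / (1 + 3 * 0.75)
r_new = 3.0 / 3.25
r_new = 0.9231

0.9231


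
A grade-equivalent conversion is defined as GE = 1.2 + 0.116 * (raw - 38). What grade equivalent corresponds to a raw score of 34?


raw - median = 34 - 38 = -4
slope * diff = 0.116 * -4 = -0.464
GE = 1.2 + -0.464
GE = 0.736

0.736


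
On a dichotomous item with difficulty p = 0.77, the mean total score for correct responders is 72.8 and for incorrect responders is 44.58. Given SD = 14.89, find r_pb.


q = 1 - p = 0.23
rpb = ((M1 - M0) / SD) * sqrt(p * q)
rpb = ((72.8 - 44.58) / 14.89) * sqrt(0.77 * 0.23)
rpb = 0.7976

0.7976


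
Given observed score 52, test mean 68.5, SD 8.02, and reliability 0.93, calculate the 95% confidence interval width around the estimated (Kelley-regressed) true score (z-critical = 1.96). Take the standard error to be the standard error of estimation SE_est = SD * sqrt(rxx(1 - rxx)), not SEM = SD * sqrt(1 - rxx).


True score estimate = 0.93*52 + 0.07*68.5 = 53.155
SE_est = SD * sqrt(rxx * (1 - rxx)) = 8.02 * sqrt(0.93 * 0.07) = 8.02 * sqrt(0.0651) = 2.046279
CI = T_est +/- z * SE_est, so width = 2 * z * SE_est = 2 * 1.96 * 2.046279
Width = 8.0214

8.0214


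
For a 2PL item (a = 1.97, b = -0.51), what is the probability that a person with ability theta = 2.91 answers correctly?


a*(theta - b) = 1.97 * (2.91 - -0.51) = 6.7374
exp(-6.7374) = 0.0012
P = 1 / (1 + 0.0012)
P = 0.9988

0.9988


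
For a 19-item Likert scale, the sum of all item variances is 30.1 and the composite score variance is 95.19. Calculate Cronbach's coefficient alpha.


alpha = (k/(k-1)) * (1 - sum(si^2)/s_total^2)
= (19/18) * (1 - 30.1/95.19)
alpha = 0.7218

0.7218


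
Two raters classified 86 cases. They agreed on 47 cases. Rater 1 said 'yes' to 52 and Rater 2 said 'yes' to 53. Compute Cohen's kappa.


P_o = 47/86 = 0.546512
P_e = (52*53 + 34*33) / 7396 = 0.524337
kappa = (P_o - P_e) / (1 - P_e)
kappa = (0.546512 - 0.524337) / (1 - 0.524337)
kappa = 0.0466

0.0466


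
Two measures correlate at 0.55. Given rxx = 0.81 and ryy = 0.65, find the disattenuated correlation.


r_corrected = rxy / sqrt(rxx * ryy)
= 0.55 / sqrt(0.81 * 0.65)
= 0.55 / sqrt(0.5265)
= 0.55 / 0.725603
r_corrected = 0.758

0.758


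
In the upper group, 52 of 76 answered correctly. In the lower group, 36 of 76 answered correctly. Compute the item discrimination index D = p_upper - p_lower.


p_upper = 52/76 = 0.6842
p_lower = 36/76 = 0.4737
D = 0.6842 - 0.4737 = 0.2105

0.2105


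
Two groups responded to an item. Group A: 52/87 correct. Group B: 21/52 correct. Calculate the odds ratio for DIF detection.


Odds_A = 52/35 = 1.4857
Odds_B = 21/31 = 0.6774
OR = Odds_A / Odds_B = 1.4857 / 0.6774
Exactly, OR = (52 * 31) / (35 * 21) = 1612 / 735
OR = 2.1932

2.1932


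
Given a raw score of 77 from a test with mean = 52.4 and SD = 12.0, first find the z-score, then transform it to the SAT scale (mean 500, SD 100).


z = (X - mean) / SD = (77 - 52.4) / 12.0
z = 24.6 / 12.0
z = 2.05
SAT-scale = SAT = 500 + 100z
Carry z at full precision (z = 24.6 / 12.0) into the conversion:
SAT-scale = 500 + 100 * (24.6 / 12.0) = 500 + 2460 / 12.0
SAT-scale = 500 + 205.0
SAT-scale = 705.0

705.0


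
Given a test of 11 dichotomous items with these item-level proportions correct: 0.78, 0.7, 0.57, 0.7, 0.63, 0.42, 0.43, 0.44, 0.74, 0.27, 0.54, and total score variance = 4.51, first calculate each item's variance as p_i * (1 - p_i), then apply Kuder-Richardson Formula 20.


For each item, compute p_i * q_i:
  Item 1: 0.78 * 0.22 = 0.1716
  Item 2: 0.7 * 0.3 = 0.21
  Item 3: 0.57 * 0.43 = 0.2451
  Item 4: 0.7 * 0.3 = 0.21
  Item 5: 0.63 * 0.37 = 0.2331
  Item 6: 0.42 * 0.58 = 0.2436
  Item 7: 0.43 * 0.57 = 0.2451
  Item 8: 0.44 * 0.56 = 0.2464
  Item 9: 0.74 * 0.26 = 0.1924
  Item 10: 0.27 * 0.73 = 0.1971
  Item 11: 0.54 * 0.46 = 0.2484
Sum(p_i * q_i) = 0.1716 + 0.21 + 0.2451 + 0.21 + 0.2331 + 0.2436 + 0.2451 + 0.2464 + 0.1924 + 0.1971 + 0.2484 = 2.4428
KR-20 = (k/(k-1)) * (1 - Sum(p_i*q_i) / Var_total)
= (11/10) * (1 - 2.4428/4.51)
= 1.1 * 0.4584
KR-20 = 0.5042

0.5042


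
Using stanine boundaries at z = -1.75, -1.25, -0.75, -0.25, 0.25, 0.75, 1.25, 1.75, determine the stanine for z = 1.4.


Stanine boundaries: [-1.75, -1.25, -0.75, -0.25, 0.25, 0.75, 1.25, 1.75]
z = 1.4
Check each boundary:
  z >= -1.75 -> could be stanine 2
  z >= -1.25 -> could be stanine 3
  z >= -0.75 -> could be stanine 4
  z >= -0.25 -> could be stanine 5
  z >= 0.25 -> could be stanine 6
  z >= 0.75 -> could be stanine 7
  z >= 1.25 -> could be stanine 8
  z < 1.75
Highest qualifying boundary gives stanine = 8

8


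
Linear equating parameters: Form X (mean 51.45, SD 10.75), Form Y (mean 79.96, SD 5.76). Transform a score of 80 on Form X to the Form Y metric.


slope = SD_Y / SD_X = 5.76 / 10.75 ~ 0.5358
intercept = mean_Y - slope * mean_X = 79.96 - (5.76 / 10.75) * 51.45 ~ 52.3924
Y = slope * X + intercept. To avoid rounding drift from the rounded slope/intercept, evaluate the equivalent form Y = mean_Y + SD_Y * (X - mean_X) / SD_X at full precision:
Y = 79.96 + 5.76 * (80 - 51.45) / 10.75
Y = 79.96 + 5.76 * 28.55 / 10.75
Y = 79.96 + 164.448 / 10.75
Y = 79.96 + 15.2975
Y = 95.2575

95.2575


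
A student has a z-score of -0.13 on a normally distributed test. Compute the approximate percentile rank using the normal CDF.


CDF(z) = 0.5 * (1 + erf(z/sqrt(2)))
erf(-0.0919) = -0.1034
CDF = 0.4483
Percentile rank = 0.4483 * 100 = 44.83

44.83


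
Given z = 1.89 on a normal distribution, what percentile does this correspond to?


CDF(z) = 0.5 * (1 + erf(z/sqrt(2)))
erf(1.3364) = 0.9412
CDF = 0.9706
Percentile rank = 0.9706 * 100 = 97.06

97.06


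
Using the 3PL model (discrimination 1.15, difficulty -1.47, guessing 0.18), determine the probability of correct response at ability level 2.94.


logit = 1.15*(2.94 - -1.47) = 5.0715
P* = 1/(1 + exp(-5.0715)) = 0.9938
P = 0.18 + (1 - 0.18) * 0.9938
P = 0.9949

0.9949


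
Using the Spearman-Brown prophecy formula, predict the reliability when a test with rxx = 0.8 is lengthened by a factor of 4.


r_new = (n * rxx) / (1 + (n-1) * rxx)
r_new = (4 * 0.8) / (1 + 3 * 0.8)
r_new = 3.2 / 3.4
r_new = 0.9412

0.9412


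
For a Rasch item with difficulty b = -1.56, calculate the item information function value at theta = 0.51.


P = 1/(1+exp(-(0.51--1.56))) = 0.888
I = P*(1-P) = 0.888 * 0.112
I = 0.0995

0.0995


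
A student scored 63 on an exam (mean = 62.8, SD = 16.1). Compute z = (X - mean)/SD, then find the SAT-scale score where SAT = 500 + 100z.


z = (X - mean) / SD = (63 - 62.8) / 16.1
z = 0.2 / 16.1
z = 0.0124
SAT-scale = SAT = 500 + 100z
Carry z at full precision (z = 0.2 / 16.1) into the conversion:
SAT-scale = 500 + 100 * (0.2 / 16.1) = 500 + 20 / 16.1
SAT-scale = 500 + 1.2422
SAT-scale = 501.2422

501.2422


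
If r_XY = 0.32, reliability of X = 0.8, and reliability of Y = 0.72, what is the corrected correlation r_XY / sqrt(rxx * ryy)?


r_corrected = rxy / sqrt(rxx * ryy)
= 0.32 / sqrt(0.8 * 0.72)
= 0.32 / sqrt(0.576)
= 0.32 / 0.758947
r_corrected = 0.4216

0.4216


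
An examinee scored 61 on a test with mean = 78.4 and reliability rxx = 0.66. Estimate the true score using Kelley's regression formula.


T_est = rxx * X + (1 - rxx) * mean
T_est = 0.66 * 61 + 0.34 * 78.4
T_est = 40.26 + 26.656
T_est = 66.916

66.916


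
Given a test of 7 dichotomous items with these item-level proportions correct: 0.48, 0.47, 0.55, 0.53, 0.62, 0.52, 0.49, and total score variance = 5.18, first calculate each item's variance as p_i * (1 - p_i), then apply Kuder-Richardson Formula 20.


For each item, compute p_i * q_i:
  Item 1: 0.48 * 0.52 = 0.2496
  Item 2: 0.47 * 0.53 = 0.2491
  Item 3: 0.55 * 0.45 = 0.2475
  Item 4: 0.53 * 0.47 = 0.2491
  Item 5: 0.62 * 0.38 = 0.2356
  Item 6: 0.52 * 0.48 = 0.2496
  Item 7: 0.49 * 0.51 = 0.2499
Sum(p_i * q_i) = 0.2496 + 0.2491 + 0.2475 + 0.2491 + 0.2356 + 0.2496 + 0.2499 = 1.7304
KR-20 = (k/(k-1)) * (1 - Sum(p_i*q_i) / Var_total)
= (7/6) * (1 - 1.7304/5.18)
= 1.1667 * 0.6659
KR-20 = 0.7769

0.7769


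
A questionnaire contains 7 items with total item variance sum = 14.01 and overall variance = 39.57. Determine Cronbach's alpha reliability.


alpha = (k/(k-1)) * (1 - sum(si^2)/s_total^2)
= (7/6) * (1 - 14.01/39.57)
alpha = 0.7536

0.7536


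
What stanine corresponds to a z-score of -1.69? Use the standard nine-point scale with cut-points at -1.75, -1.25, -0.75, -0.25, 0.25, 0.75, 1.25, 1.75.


Stanine boundaries: [-1.75, -1.25, -0.75, -0.25, 0.25, 0.75, 1.25, 1.75]
z = -1.69
Check each boundary:
  z >= -1.75 -> could be stanine 2
  z < -1.25
  z < -0.75
  z < -0.25
  z < 0.25
  z < 0.75
  z < 1.25
  z < 1.75
Highest qualifying boundary gives stanine = 2

2


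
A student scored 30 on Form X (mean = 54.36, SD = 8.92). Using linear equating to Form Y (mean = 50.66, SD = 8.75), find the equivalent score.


slope = SD_Y / SD_X = 8.75 / 8.92 ~ 0.9809
intercept = mean_Y - slope * mean_X = 50.66 - (8.75 / 8.92) * 54.36 ~ -2.664
Y = slope * X + intercept. To avoid rounding drift from the rounded slope/intercept, evaluate the equivalent form Y = mean_Y + SD_Y * (X - mean_X) / SD_X at full precision:
Y = 50.66 + 8.75 * (30 - 54.36) / 8.92
Y = 50.66 - 8.75 * 24.36 / 8.92
Y = 50.66 - 213.15 / 8.92
Y = 50.66 - 23.8957
Y = 26.7643

26.7643


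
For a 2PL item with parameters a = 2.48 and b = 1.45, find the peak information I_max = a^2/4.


For 2PL, max info at theta = b = 1.45
I_max = a^2 / 4 = 2.48^2 / 4
= 6.1504 / 4
I_max = 1.5376

1.5376


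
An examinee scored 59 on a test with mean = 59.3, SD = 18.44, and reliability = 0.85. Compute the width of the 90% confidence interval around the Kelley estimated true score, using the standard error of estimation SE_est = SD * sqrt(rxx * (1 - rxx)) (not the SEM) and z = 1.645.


True score estimate = 0.85*59 + 0.15*59.3 = 59.045
SE_est = SD * sqrt(rxx * (1 - rxx)) = 18.44 * sqrt(0.85 * 0.15) = 18.44 * sqrt(0.1275) = 6.584397
CI = T_est +/- z * SE_est, so width = 2 * z * SE_est = 2 * 1.645 * 6.584397
Width = 21.6627

21.6627


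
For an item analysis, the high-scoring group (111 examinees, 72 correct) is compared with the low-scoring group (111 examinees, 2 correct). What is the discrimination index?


p_upper = 72/111 = 0.6486
p_lower = 2/111 = 0.018
D = 0.6486 - 0.018 = 0.6306

0.6306


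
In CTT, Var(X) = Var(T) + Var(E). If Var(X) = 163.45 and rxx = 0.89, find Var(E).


var_true = rxx * var_obs = 0.89 * 163.45 = 145.4705
var_error = var_obs - var_true
var_error = 163.45 - 145.4705
var_error = 17.9795

17.9795


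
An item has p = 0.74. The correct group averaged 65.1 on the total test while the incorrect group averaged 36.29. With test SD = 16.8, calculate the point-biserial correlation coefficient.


q = 1 - p = 0.26
rpb = ((M1 - M0) / SD) * sqrt(p * q)
rpb = ((65.1 - 36.29) / 16.8) * sqrt(0.74 * 0.26)
rpb = 0.7522

0.7522


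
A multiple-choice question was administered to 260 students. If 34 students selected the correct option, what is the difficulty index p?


Item difficulty p = number correct / total examinees
p = 34 / 260
p = 0.1308

0.1308


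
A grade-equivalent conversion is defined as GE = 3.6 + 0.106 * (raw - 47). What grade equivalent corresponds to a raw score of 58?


raw - median = 58 - 47 = 11
slope * diff = 0.106 * 11 = 1.166
GE = 3.6 + 1.166
GE = 4.766

4.766


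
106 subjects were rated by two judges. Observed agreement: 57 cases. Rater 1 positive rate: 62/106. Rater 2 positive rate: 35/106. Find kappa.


P_o = 57/106 = 0.537736
P_e = (62*35 + 44*71) / 11236 = 0.471164
kappa = (P_o - P_e) / (1 - P_e)
kappa = (0.537736 - 0.471164) / (1 - 0.471164)
kappa = 0.1259

0.1259


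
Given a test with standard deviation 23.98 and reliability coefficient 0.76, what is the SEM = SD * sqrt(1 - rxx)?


SEM = SD * sqrt(1 - rxx)
SEM = 23.98 * sqrt(1 - 0.76)
SEM = 23.98 * sqrt(0.24) = 23.98 * 0.489898
SEM = 11.7478

11.7478


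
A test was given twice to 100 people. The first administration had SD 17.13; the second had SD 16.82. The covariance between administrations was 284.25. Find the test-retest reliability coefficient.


r = cov(X,Y) / (SD_X * SD_Y)
r = 284.25 / (17.13 * 16.82)
r = 284.25 / 288.1266
r = 0.9865

0.9865


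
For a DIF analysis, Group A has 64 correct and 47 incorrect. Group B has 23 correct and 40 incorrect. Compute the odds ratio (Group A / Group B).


Odds_A = 64/47 = 1.3617
Odds_B = 23/40 = 0.575
OR = Odds_A / Odds_B = 1.3617 / 0.575
Exactly, OR = (64 * 40) / (47 * 23) = 2560 / 1081
OR = 2.3682

2.3682


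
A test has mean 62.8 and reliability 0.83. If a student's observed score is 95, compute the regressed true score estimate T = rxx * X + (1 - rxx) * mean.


T_est = rxx * X + (1 - rxx) * mean
T_est = 0.83 * 95 + 0.17 * 62.8
T_est = 78.85 + 10.676
T_est = 89.526

89.526


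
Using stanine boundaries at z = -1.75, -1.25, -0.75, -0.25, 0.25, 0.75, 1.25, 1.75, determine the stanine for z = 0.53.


Stanine boundaries: [-1.75, -1.25, -0.75, -0.25, 0.25, 0.75, 1.25, 1.75]
z = 0.53
Check each boundary:
  z >= -1.75 -> could be stanine 2
  z >= -1.25 -> could be stanine 3
  z >= -0.75 -> could be stanine 4
  z >= -0.25 -> could be stanine 5
  z >= 0.25 -> could be stanine 6
  z < 0.75
  z < 1.25
  z < 1.75
Highest qualifying boundary gives stanine = 6

6


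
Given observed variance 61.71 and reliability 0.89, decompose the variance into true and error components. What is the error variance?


var_true = rxx * var_obs = 0.89 * 61.71 = 54.9219
var_error = var_obs - var_true
var_error = 61.71 - 54.9219
var_error = 6.7881

6.7881


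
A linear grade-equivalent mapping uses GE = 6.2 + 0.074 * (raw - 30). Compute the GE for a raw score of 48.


raw - median = 48 - 30 = 18
slope * diff = 0.074 * 18 = 1.332
GE = 6.2 + 1.332
GE = 7.532

7.532


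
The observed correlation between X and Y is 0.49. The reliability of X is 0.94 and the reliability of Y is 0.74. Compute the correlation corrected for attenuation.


r_corrected = rxy / sqrt(rxx * ryy)
= 0.49 / sqrt(0.94 * 0.74)
= 0.49 / sqrt(0.6956)
= 0.49 / 0.834026
r_corrected = 0.5875

0.5875


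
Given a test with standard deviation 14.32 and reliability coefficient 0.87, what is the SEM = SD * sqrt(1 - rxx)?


SEM = SD * sqrt(1 - rxx)
SEM = 14.32 * sqrt(1 - 0.87)
SEM = 14.32 * sqrt(0.13) = 14.32 * 0.360555
SEM = 5.1631

5.1631


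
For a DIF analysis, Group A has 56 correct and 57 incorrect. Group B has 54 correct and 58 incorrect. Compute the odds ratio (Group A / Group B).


Odds_A = 56/57 = 0.9825
Odds_B = 54/58 = 0.931
OR = Odds_A / Odds_B = 0.9825 / 0.931
Exactly, OR = (56 * 58) / (57 * 54) = 3248 / 3078
OR = 1.0552

1.0552


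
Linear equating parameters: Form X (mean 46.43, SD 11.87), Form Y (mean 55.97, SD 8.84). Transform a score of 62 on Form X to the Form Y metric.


slope = SD_Y / SD_X = 8.84 / 11.87 ~ 0.7447
intercept = mean_Y - slope * mean_X = 55.97 - (8.84 / 11.87) * 46.43 ~ 21.392
Y = slope * X + intercept. To avoid rounding drift from the rounded slope/intercept, evaluate the equivalent form Y = mean_Y + SD_Y * (X - mean_X) / SD_X at full precision:
Y = 55.97 + 8.84 * (62 - 46.43) / 11.87
Y = 55.97 + 8.84 * 15.57 / 11.87
Y = 55.97 + 137.6388 / 11.87
Y = 55.97 + 11.5955
Y = 67.5655

67.5655


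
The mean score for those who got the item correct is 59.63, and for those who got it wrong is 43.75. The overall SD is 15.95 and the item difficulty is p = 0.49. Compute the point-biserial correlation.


q = 1 - p = 0.51
rpb = ((M1 - M0) / SD) * sqrt(p * q)
rpb = ((59.63 - 43.75) / 15.95) * sqrt(0.49 * 0.51)
rpb = 0.4977

0.4977


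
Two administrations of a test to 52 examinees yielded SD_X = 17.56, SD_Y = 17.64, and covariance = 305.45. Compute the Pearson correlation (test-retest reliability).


r = cov(X,Y) / (SD_X * SD_Y)
r = 305.45 / (17.56 * 17.64)
r = 305.45 / 309.7584
r = 0.9861

0.9861


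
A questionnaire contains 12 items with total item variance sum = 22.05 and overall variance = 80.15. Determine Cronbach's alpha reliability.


alpha = (k/(k-1)) * (1 - sum(si^2)/s_total^2)
= (12/11) * (1 - 22.05/80.15)
alpha = 0.7908

0.7908


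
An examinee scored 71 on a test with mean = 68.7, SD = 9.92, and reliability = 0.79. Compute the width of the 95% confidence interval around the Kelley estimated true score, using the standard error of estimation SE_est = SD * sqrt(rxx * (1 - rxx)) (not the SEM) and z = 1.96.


True score estimate = 0.79*71 + 0.21*68.7 = 70.517
SE_est = SD * sqrt(rxx * (1 - rxx)) = 9.92 * sqrt(0.79 * 0.21) = 9.92 * sqrt(0.1659) = 4.040498
CI = T_est +/- z * SE_est, so width = 2 * z * SE_est = 2 * 1.96 * 4.040498
Width = 15.8388

15.8388


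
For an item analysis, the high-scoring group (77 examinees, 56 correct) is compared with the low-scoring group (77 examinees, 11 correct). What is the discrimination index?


p_upper = 56/77 = 0.7273
p_lower = 11/77 = 0.1429
D = 0.7273 - 0.1429 = 0.5844

0.5844


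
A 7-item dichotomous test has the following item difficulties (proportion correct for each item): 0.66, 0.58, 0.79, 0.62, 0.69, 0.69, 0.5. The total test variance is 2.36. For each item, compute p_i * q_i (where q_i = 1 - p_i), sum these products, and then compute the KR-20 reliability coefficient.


For each item, compute p_i * q_i:
  Item 1: 0.66 * 0.34 = 0.2244
  Item 2: 0.58 * 0.42 = 0.2436
  Item 3: 0.79 * 0.21 = 0.1659
  Item 4: 0.62 * 0.38 = 0.2356
  Item 5: 0.69 * 0.31 = 0.2139
  Item 6: 0.69 * 0.31 = 0.2139
  Item 7: 0.5 * 0.5 = 0.25
Sum(p_i * q_i) = 0.2244 + 0.2436 + 0.1659 + 0.2356 + 0.2139 + 0.2139 + 0.25 = 1.5473
KR-20 = (k/(k-1)) * (1 - Sum(p_i*q_i) / Var_total)
= (7/6) * (1 - 1.5473/2.36)
= 1.1667 * 0.3444
KR-20 = 0.4018

0.4018


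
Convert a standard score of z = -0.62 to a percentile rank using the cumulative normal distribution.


CDF(z) = 0.5 * (1 + erf(z/sqrt(2)))
erf(-0.4384) = -0.4647
CDF = 0.2676
Percentile rank = 0.2676 * 100 = 26.76

26.76


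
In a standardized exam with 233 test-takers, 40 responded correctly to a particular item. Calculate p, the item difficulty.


Item difficulty p = number correct / total examinees
p = 40 / 233
p = 0.1717

0.1717


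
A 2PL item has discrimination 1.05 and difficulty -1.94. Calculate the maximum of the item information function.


For 2PL, max info at theta = b = -1.94
I_max = a^2 / 4 = 1.05^2 / 4
= 1.1025 / 4
I_max = 0.2756

0.2756


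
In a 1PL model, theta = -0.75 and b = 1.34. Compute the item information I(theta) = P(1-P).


P = 1/(1+exp(-(-0.75-1.34))) = 0.1101
I = P*(1-P) = 0.1101 * 0.8899
I = 0.098

0.098


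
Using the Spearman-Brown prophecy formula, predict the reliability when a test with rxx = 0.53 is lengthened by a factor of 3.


r_new = (n * rxx) / (1 + (n-1) * rxx)
r_new = (3 * 0.53) / (1 + 2 * 0.53)
r_new = 1.59 / 2.06
r_new = 0.7718

0.7718


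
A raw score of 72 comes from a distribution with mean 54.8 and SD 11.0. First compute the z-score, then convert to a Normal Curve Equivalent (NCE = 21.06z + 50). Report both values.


z = (X - mean) / SD = (72 - 54.8) / 11.0
z = 17.2 / 11.0
z = 1.5636
NCE = NCE = 21.06z + 50
Carry z at full precision (z = 17.2 / 11.0) into the conversion:
NCE = 21.06 * (17.2 / 11.0) + 50 = 362.232 / 11.0 + 50
NCE = 32.9302 + 50
NCE = 82.9302

82.9302


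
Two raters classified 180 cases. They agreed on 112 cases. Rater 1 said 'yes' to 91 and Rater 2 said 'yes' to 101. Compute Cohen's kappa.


P_o = 112/180 = 0.622222
P_e = (91*101 + 89*79) / 32400 = 0.500679
kappa = (P_o - P_e) / (1 - P_e)
kappa = (0.622222 - 0.500679) / (1 - 0.500679)
kappa = 0.2434

0.2434


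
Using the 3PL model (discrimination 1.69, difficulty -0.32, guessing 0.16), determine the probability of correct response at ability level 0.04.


logit = 1.69*(0.04 - -0.32) = 0.6084
P* = 1/(1 + exp(-0.6084)) = 0.6476
P = 0.16 + (1 - 0.16) * 0.6476
P = 0.704

0.704


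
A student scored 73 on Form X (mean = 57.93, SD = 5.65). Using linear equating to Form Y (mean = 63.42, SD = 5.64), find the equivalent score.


slope = SD_Y / SD_X = 5.64 / 5.65 ~ 0.9982
intercept = mean_Y - slope * mean_X = 63.42 - (5.64 / 5.65) * 57.93 ~ 5.5925
Y = slope * X + intercept. To avoid rounding drift from the rounded slope/intercept, evaluate the equivalent form Y = mean_Y + SD_Y * (X - mean_X) / SD_X at full precision:
Y = 63.42 + 5.64 * (73 - 57.93) / 5.65
Y = 63.42 + 5.64 * 15.07 / 5.65
Y = 63.42 + 84.9948 / 5.65
Y = 63.42 + 15.0433
Y = 78.4633

78.4633


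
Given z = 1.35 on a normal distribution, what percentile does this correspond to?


CDF(z) = 0.5 * (1 + erf(z/sqrt(2)))
erf(0.9546) = 0.823
CDF = 0.9115
Percentile rank = 0.9115 * 100 = 91.15

91.15


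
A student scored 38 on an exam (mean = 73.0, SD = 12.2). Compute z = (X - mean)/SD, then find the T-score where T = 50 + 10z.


z = (X - mean) / SD = (38 - 73.0) / 12.2
z = -35.0 / 12.2
z = -2.8689
T-score = T = 50 + 10z
Carry z at full precision (z = -35.0 / 12.2) into the conversion:
T-score = 50 + 10 * (-35.0 / 12.2) = 50 + -350 / 12.2
T-score = 50 + -28.6885
T-score = 21.3115

21.3115


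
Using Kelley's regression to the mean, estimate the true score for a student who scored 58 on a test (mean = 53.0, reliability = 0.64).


T_est = rxx * X + (1 - rxx) * mean
T_est = 0.64 * 58 + 0.36 * 53.0
T_est = 37.12 + 19.08
T_est = 56.2

56.2


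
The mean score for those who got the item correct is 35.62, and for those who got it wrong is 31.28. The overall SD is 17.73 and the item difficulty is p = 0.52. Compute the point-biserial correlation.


q = 1 - p = 0.48
rpb = ((M1 - M0) / SD) * sqrt(p * q)
rpb = ((35.62 - 31.28) / 17.73) * sqrt(0.52 * 0.48)
rpb = 0.1223

0.1223


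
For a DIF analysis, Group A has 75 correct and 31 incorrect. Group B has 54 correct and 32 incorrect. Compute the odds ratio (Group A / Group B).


Odds_A = 75/31 = 2.4194
Odds_B = 54/32 = 1.6875
OR = Odds_A / Odds_B = 2.4194 / 1.6875
Exactly, OR = (75 * 32) / (31 * 54) = 2400 / 1674
OR = 1.4337

1.4337


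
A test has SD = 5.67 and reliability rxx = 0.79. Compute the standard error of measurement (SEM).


SEM = SD * sqrt(1 - rxx)
SEM = 5.67 * sqrt(1 - 0.79)
SEM = 5.67 * sqrt(0.21) = 5.67 * 0.458258
SEM = 2.5983

2.5983


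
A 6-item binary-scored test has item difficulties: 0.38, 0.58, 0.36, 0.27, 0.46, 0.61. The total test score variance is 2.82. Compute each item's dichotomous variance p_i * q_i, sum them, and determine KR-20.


For each item, compute p_i * q_i:
  Item 1: 0.38 * 0.62 = 0.2356
  Item 2: 0.58 * 0.42 = 0.2436
  Item 3: 0.36 * 0.64 = 0.2304
  Item 4: 0.27 * 0.73 = 0.1971
  Item 5: 0.46 * 0.54 = 0.2484
  Item 6: 0.61 * 0.39 = 0.2379
Sum(p_i * q_i) = 0.2356 + 0.2436 + 0.2304 + 0.1971 + 0.2484 + 0.2379 = 1.393
KR-20 = (k/(k-1)) * (1 - Sum(p_i*q_i) / Var_total)
= (6/5) * (1 - 1.393/2.82)
= 1.2 * 0.506
KR-20 = 0.6072

0.6072


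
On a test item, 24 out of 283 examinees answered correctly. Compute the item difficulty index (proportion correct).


Item difficulty p = number correct / total examinees
p = 24 / 283
p = 0.0848

0.0848


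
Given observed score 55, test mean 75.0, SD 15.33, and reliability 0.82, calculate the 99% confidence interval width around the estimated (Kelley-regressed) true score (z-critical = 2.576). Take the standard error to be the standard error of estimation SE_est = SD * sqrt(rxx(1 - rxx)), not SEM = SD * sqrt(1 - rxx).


True score estimate = 0.82*55 + 0.18*75.0 = 58.6
SE_est = SD * sqrt(rxx * (1 - rxx)) = 15.33 * sqrt(0.82 * 0.18) = 15.33 * sqrt(0.1476) = 5.889594
CI = T_est +/- z * SE_est, so width = 2 * z * SE_est = 2 * 2.576 * 5.889594
Width = 30.3432

30.3432


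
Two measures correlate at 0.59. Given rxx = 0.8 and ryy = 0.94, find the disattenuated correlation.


r_corrected = rxy / sqrt(rxx * ryy)
= 0.59 / sqrt(0.8 * 0.94)
= 0.59 / sqrt(0.752)
= 0.59 / 0.867179
r_corrected = 0.6804

0.6804


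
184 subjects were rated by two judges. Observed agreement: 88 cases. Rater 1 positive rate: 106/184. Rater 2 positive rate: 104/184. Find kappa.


P_o = 88/184 = 0.478261
P_e = (106*104 + 78*80) / 33856 = 0.509924
kappa = (P_o - P_e) / (1 - P_e)
kappa = (0.478261 - 0.509924) / (1 - 0.509924)
kappa = -0.0646

-0.0646


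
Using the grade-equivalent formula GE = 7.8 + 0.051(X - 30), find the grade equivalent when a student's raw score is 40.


raw - median = 40 - 30 = 10
slope * diff = 0.051 * 10 = 0.51
GE = 7.8 + 0.51
GE = 8.31

8.31


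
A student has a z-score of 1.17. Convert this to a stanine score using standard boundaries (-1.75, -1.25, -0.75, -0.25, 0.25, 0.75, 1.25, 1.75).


Stanine boundaries: [-1.75, -1.25, -0.75, -0.25, 0.25, 0.75, 1.25, 1.75]
z = 1.17
Check each boundary:
  z >= -1.75 -> could be stanine 2
  z >= -1.25 -> could be stanine 3
  z >= -0.75 -> could be stanine 4
  z >= -0.25 -> could be stanine 5
  z >= 0.25 -> could be stanine 6
  z >= 0.75 -> could be stanine 7
  z < 1.25
  z < 1.75
Highest qualifying boundary gives stanine = 7

7


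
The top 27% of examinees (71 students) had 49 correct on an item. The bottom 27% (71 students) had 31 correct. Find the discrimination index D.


p_upper = 49/71 = 0.6901
p_lower = 31/71 = 0.4366
D = 0.6901 - 0.4366 = 0.2535

0.2535


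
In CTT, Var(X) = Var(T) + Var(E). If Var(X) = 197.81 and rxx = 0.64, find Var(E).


var_true = rxx * var_obs = 0.64 * 197.81 = 126.5984
var_error = var_obs - var_true
var_error = 197.81 - 126.5984
var_error = 71.2116

71.2116


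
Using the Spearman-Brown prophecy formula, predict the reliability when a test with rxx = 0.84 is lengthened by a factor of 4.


r_new = (n * rxx) / (1 + (n-1) * rxx)
r_new = (4 * 0.84) / (1 + 3 * 0.84)
r_new = 3.36 / 3.52
r_new = 0.9545

0.9545


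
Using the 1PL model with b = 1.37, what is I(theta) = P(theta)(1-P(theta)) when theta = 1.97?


P = 1/(1+exp(-(1.97-1.37))) = 0.6457
I = P*(1-P) = 0.6457 * 0.3543
I = 0.2288

0.2288


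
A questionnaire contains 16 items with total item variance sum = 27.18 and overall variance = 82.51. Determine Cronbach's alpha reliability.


alpha = (k/(k-1)) * (1 - sum(si^2)/s_total^2)
= (16/15) * (1 - 27.18/82.51)
alpha = 0.7153

0.7153


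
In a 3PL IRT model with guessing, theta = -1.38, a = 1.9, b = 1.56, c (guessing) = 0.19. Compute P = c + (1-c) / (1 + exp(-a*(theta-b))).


logit = 1.9*(-1.38 - 1.56) = -5.586
P* = 1/(1 + exp(--5.586)) = 0.0037
P = 0.19 + (1 - 0.19) * 0.0037
P = 0.193

0.193


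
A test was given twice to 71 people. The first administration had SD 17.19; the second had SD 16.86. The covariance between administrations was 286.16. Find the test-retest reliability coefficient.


r = cov(X,Y) / (SD_X * SD_Y)
r = 286.16 / (17.19 * 16.86)
r = 286.16 / 289.8234
r = 0.9874

0.9874


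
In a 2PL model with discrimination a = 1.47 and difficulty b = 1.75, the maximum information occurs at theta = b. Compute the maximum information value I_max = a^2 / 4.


For 2PL, max info at theta = b = 1.75
I_max = a^2 / 4 = 1.47^2 / 4
= 2.1609 / 4
I_max = 0.5402

0.5402


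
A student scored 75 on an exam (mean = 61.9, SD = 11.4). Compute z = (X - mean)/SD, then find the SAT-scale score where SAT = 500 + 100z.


z = (X - mean) / SD = (75 - 61.9) / 11.4
z = 13.1 / 11.4
z = 1.1491
SAT-scale = SAT = 500 + 100z
Carry z at full precision (z = 13.1 / 11.4) into the conversion:
SAT-scale = 500 + 100 * (13.1 / 11.4) = 500 + 1310 / 11.4
SAT-scale = 500 + 114.9123
SAT-scale = 614.9123

614.9123


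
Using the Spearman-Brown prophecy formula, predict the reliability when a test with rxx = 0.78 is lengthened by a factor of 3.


r_new = (n * rxx) / (1 + (n-1) * rxx)
r_new = (3 * 0.78) / (1 + 2 * 0.78)
r_new = 2.34 / 2.56
r_new = 0.9141

0.9141


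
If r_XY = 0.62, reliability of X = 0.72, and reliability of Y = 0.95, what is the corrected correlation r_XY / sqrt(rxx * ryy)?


r_corrected = rxy / sqrt(rxx * ryy)
= 0.62 / sqrt(0.72 * 0.95)
= 0.62 / sqrt(0.684)
= 0.62 / 0.827043
r_corrected = 0.7497

0.7497


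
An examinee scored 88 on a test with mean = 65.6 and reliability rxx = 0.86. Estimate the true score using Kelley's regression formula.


T_est = rxx * X + (1 - rxx) * mean
T_est = 0.86 * 88 + 0.14 * 65.6
T_est = 75.68 + 9.184
T_est = 84.864

84.864


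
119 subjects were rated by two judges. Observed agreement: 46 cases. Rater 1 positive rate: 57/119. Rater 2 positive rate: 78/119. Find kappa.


P_o = 46/119 = 0.386555
P_e = (57*78 + 62*41) / 14161 = 0.493468
kappa = (P_o - P_e) / (1 - P_e)
kappa = (0.386555 - 0.493468) / (1 - 0.493468)
kappa = -0.2111

-0.2111


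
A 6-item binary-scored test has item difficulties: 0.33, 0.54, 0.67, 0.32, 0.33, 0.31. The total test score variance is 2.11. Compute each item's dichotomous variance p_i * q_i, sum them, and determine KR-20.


For each item, compute p_i * q_i:
  Item 1: 0.33 * 0.67 = 0.2211
  Item 2: 0.54 * 0.46 = 0.2484
  Item 3: 0.67 * 0.33 = 0.2211
  Item 4: 0.32 * 0.68 = 0.2176
  Item 5: 0.33 * 0.67 = 0.2211
  Item 6: 0.31 * 0.69 = 0.2139
Sum(p_i * q_i) = 0.2211 + 0.2484 + 0.2211 + 0.2176 + 0.2211 + 0.2139 = 1.3432
KR-20 = (k/(k-1)) * (1 - Sum(p_i*q_i) / Var_total)
= (6/5) * (1 - 1.3432/2.11)
= 1.2 * 0.3634
KR-20 = 0.4361

0.4361


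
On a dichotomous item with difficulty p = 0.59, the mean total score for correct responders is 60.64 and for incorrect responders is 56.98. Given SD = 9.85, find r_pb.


q = 1 - p = 0.41
rpb = ((M1 - M0) / SD) * sqrt(p * q)
rpb = ((60.64 - 56.98) / 9.85) * sqrt(0.59 * 0.41)
rpb = 0.1828

0.1828


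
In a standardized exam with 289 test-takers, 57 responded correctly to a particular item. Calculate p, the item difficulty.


Item difficulty p = number correct / total examinees
p = 57 / 289
p = 0.1972

0.1972


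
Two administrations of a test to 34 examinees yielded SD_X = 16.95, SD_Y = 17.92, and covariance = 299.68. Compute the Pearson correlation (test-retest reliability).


r = cov(X,Y) / (SD_X * SD_Y)
r = 299.68 / (16.95 * 17.92)
r = 299.68 / 303.744
r = 0.9866

0.9866


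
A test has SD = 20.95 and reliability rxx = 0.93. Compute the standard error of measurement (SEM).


SEM = SD * sqrt(1 - rxx)
SEM = 20.95 * sqrt(1 - 0.93)
SEM = 20.95 * sqrt(0.07) = 20.95 * 0.264575
SEM = 5.5428

5.5428


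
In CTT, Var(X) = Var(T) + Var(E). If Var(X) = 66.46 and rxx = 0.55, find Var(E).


var_true = rxx * var_obs = 0.55 * 66.46 = 36.553
var_error = var_obs - var_true
var_error = 66.46 - 36.553
var_error = 29.907

29.907


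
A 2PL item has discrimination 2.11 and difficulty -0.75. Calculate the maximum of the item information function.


For 2PL, max info at theta = b = -0.75
I_max = a^2 / 4 = 2.11^2 / 4
= 4.4521 / 4
I_max = 1.113

1.113


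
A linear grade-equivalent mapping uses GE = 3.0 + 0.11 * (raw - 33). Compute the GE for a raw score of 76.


raw - median = 76 - 33 = 43
slope * diff = 0.11 * 43 = 4.73
GE = 3.0 + 4.73
GE = 7.73

7.73


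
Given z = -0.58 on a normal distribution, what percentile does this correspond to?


CDF(z) = 0.5 * (1 + erf(z/sqrt(2)))
erf(-0.4101) = -0.4381
CDF = 0.281
Percentile rank = 0.281 * 100 = 28.1

28.1


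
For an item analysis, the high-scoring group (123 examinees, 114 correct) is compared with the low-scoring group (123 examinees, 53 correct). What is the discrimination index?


p_upper = 114/123 = 0.9268
p_lower = 53/123 = 0.4309
D = 0.9268 - 0.4309 = 0.4959

0.4959


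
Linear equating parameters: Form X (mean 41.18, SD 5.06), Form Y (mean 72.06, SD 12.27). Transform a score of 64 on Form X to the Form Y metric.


slope = SD_Y / SD_X = 12.27 / 5.06 ~ 2.4249
intercept = mean_Y - slope * mean_X = 72.06 - (12.27 / 5.06) * 41.18 ~ -27.7974
Y = slope * X + intercept. To avoid rounding drift from the rounded slope/intercept, evaluate the equivalent form Y = mean_Y + SD_Y * (X - mean_X) / SD_X at full precision:
Y = 72.06 + 12.27 * (64 - 41.18) / 5.06
Y = 72.06 + 12.27 * 22.82 / 5.06
Y = 72.06 + 280.0014 / 5.06
Y = 72.06 + 55.3362
Y = 127.3962

127.3962


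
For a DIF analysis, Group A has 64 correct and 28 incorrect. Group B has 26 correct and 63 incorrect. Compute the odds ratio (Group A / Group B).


Odds_A = 64/28 = 2.2857
Odds_B = 26/63 = 0.4127
OR = Odds_A / Odds_B = 2.2857 / 0.4127
Exactly, OR = (64 * 63) / (28 * 26) = 4032 / 728
OR = 5.5385

5.5385


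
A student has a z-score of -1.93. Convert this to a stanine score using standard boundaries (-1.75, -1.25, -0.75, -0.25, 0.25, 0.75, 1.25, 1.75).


Stanine boundaries: [-1.75, -1.25, -0.75, -0.25, 0.25, 0.75, 1.25, 1.75]
z = -1.93
Check each boundary:
  z < -1.75
  z < -1.25
  z < -0.75
  z < -0.25
  z < 0.25
  z < 0.75
  z < 1.25
  z < 1.75
Highest qualifying boundary gives stanine = 1

1


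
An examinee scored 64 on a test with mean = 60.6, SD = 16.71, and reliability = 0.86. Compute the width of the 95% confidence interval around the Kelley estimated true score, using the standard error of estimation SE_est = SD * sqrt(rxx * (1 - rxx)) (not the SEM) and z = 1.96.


True score estimate = 0.86*64 + 0.14*60.6 = 63.524
SE_est = SD * sqrt(rxx * (1 - rxx)) = 16.71 * sqrt(0.86 * 0.14) = 16.71 * sqrt(0.1204) = 5.798153
CI = T_est +/- z * SE_est, so width = 2 * z * SE_est = 2 * 1.96 * 5.798153
Width = 22.7288

22.7288


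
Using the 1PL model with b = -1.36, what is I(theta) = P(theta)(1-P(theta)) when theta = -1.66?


P = 1/(1+exp(-(-1.66--1.36))) = 0.4256
I = P*(1-P) = 0.4256 * 0.5744
I = 0.2445

0.2445


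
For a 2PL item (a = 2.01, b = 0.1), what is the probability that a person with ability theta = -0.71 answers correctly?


a*(theta - b) = 2.01 * (-0.71 - 0.1) = -1.6281
exp(--1.6281) = 5.0942
P = 1 / (1 + 5.0942)
P = 0.1641

0.1641


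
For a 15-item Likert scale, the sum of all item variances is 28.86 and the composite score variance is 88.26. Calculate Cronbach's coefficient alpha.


alpha = (k/(k-1)) * (1 - sum(si^2)/s_total^2)
= (15/14) * (1 - 28.86/88.26)
alpha = 0.7211

0.7211


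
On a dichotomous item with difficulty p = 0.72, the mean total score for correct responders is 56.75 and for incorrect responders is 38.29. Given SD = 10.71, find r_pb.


q = 1 - p = 0.28
rpb = ((M1 - M0) / SD) * sqrt(p * q)
rpb = ((56.75 - 38.29) / 10.71) * sqrt(0.72 * 0.28)
rpb = 0.7739

0.7739


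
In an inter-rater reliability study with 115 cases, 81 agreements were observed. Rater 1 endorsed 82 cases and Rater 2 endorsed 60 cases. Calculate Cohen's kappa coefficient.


P_o = 81/115 = 0.704348
P_e = (82*60 + 33*55) / 13225 = 0.509263
kappa = (P_o - P_e) / (1 - P_e)
kappa = (0.704348 - 0.509263) / (1 - 0.509263)
kappa = 0.3975

0.3975


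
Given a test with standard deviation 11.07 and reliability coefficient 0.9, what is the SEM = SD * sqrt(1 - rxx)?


SEM = SD * sqrt(1 - rxx)
SEM = 11.07 * sqrt(1 - 0.9)
SEM = 11.07 * sqrt(0.1) = 11.07 * 0.316228
SEM = 3.5006

3.5006


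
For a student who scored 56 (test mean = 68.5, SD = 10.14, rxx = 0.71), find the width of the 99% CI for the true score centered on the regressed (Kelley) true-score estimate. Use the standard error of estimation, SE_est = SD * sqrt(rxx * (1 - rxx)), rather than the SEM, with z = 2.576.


True score estimate = 0.71*56 + 0.29*68.5 = 59.625
SE_est = SD * sqrt(rxx * (1 - rxx)) = 10.14 * sqrt(0.71 * 0.29) = 10.14 * sqrt(0.2059) = 4.601147
CI = T_est +/- z * SE_est, so width = 2 * z * SE_est = 2 * 2.576 * 4.601147
Width = 23.7051

23.7051
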